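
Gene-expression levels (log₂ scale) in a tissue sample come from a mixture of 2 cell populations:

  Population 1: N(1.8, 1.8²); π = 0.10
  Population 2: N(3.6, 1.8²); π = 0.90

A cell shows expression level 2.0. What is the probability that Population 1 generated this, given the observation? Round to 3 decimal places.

Posterior ∝ prior × likelihood, so P(k | x) ∝ P(Z=k) f_k(x); normalise over all components.
Evaluate each component's likelihood at the observed value:
  p_1 = 0.220271
  p_2 = 0.149302
Unnormalised posteriors:
  P(Z=1)·p_1 = 0.10 × 0.220271 = 0.0220271
  P(Z=2)·p_2 = 0.90 × 0.149302 = 0.134371
Denominator: 0.0220271 + 0.134371 = 0.156399
Responsibility of Population 1: 0.0220271 / 0.156399 ≈ 0.141

0.141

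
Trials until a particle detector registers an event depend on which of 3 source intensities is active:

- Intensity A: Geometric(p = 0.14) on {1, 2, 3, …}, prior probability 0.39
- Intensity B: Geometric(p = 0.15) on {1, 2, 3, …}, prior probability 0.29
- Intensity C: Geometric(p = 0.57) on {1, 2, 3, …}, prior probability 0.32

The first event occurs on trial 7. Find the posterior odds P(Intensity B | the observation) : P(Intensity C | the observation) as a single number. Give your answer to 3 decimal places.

14.229

Since P(k|x) ∝ π_k f_k(x), the posterior odds are π_i f_i(x) / (π_j f_j(x)).
Evaluate each component's likelihood at the observed value:
  L_A = 0.14·(1−0.14)^6 = 0.14·0.404567 = 0.0566394
  L_B = 0.15·(1−0.15)^6 = 0.15·0.37715 = 0.0565724
  L_C = 0.57·(1−0.57)^6 = 0.57·0.00632136 = 0.00360318
Odds = (0.29/0.32) × (0.0565724/0.00360318) = 0.90625 × 15.7007 ≈ 14.229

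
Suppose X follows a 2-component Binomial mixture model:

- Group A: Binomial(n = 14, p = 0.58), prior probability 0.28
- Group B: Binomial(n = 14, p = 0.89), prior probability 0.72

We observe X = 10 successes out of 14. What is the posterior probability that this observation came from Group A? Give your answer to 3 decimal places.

By Bayes' theorem, P(k | x) = w_k f_k(x) / Σ_j w_j f_j(x).
Component likelihoods at x = 10 successes out of 14:
  L_A = C(14,10)·0.58^10·0.42^4 = 1001·0.00430804·0.031117 = 0.134187
  L_B = C(14,10)·0.89^10·0.11^4 = 1001·0.311817·0.00014641 = 0.0456988
Prior × likelihood for each component:
  w_A·L_A = 0.28 × 0.134187 = 0.0375724
  w_B·L_B = 0.72 × 0.0456988 = 0.0329031
Denominator: 0.0375724 + 0.0329031 = 0.0704756
P(Group A | the observation) ≈ 0.533

0.533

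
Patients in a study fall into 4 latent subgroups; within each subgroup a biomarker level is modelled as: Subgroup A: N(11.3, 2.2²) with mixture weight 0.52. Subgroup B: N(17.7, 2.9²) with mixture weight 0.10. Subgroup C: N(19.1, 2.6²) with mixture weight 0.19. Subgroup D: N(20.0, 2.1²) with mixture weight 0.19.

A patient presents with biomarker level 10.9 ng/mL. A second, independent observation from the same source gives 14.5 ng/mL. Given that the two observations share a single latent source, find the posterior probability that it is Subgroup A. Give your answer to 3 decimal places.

0.988

Posterior ∝ prior × likelihood, so P(k | x) ∝ π_k f_k(x); normalise over all components.
Since both observations come from the same component, the likelihood for component k is f_k(x₁)·f_k(x₂).
  f_A = [(1/(2.2·√(2π)))·exp(−(10.9−11.3)²/(2·2.2²)) = 0.181337·exp(-0.01653) = 0.178365] × [0.0629605] = 0.0112299
  f_B = [(1/(2.9·√(2π)))·exp(−(10.9−17.7)²/(2·2.9²)) = 0.137566·exp(-2.74911) = 0.00880217] × [0.0748366] = 0.000658724
  f_C = [(1/(2.6·√(2π)))·exp(−(10.9−19.1)²/(2·2.6²)) = 0.153439·exp(-4.97337) = 0.00106176] × [0.0320795] = 3.40609e-05
  f_D = [(1/(2.1·√(2π)))·exp(−(10.9−20.0)²/(2·2.1²)) = 0.189973·exp(-9.38889) = 1.58909e-05] × [0.00615444] = 9.77996e-08
Unnormalised posteriors:
  π_A·f_A = 0.52 × 0.0112299 = 0.00583957
  π_B·f_B = 0.10 × 0.000658724 = 6.58724e-05
  π_C·f_C = 0.19 × 3.40609e-05 = 6.47156e-06
  π_D·f_D = 0.19 × 9.77996e-08 = 1.85819e-08
Marginal: 0.00583957 + 6.58724e-05 + 6.47156e-06 + 1.85819e-08 = 0.00591193
P(Subgroup A | x) ≈ 0.988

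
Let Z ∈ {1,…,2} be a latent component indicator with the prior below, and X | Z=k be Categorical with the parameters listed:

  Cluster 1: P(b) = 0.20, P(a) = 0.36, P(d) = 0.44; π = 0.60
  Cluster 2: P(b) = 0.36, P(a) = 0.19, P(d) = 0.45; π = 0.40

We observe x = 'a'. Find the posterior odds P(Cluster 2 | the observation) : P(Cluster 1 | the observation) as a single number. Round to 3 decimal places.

The posterior odds equal the prior odds times the likelihood ratio: (w_i/w_j)·(f_i(x)/f_j(x)).
Component likelihoods at x = 'a':
  f_1 = P(a | comp) = 0.36
  f_2 = P(a | comp) = 0.19
Posterior odds = (w_2·f_2) / (w_1·f_1) = (0.40·0.19) / (0.60·0.36) = 0.076 / 0.216 ≈ 0.352

0.352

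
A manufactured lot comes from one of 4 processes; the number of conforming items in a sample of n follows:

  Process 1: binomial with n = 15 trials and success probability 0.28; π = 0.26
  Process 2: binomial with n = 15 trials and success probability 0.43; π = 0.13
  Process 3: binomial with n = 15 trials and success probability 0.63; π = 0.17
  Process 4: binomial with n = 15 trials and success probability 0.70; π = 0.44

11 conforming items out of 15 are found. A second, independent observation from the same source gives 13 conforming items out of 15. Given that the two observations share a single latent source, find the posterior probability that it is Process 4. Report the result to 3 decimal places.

0.902

Apply Bayes' rule: the posterior for each component is proportional to its prior times its likelihood at x.
Since both observations come from the same component, the likelihood for component k is f_k(x₁)·f_k(x₂).
  f_1 = [C(15,11)·0.28^11·0.72^4 = 1365·8.29351e-07·0.268739 = 0.000304229] × [3.53923e-06] = 1.07674e-09
  f_2 = [C(15,11)·0.43^11·0.57^4 = 1365·9.29294e-05·0.10556 = 0.0133901] × [0.000586177] = 7.84899e-06
  f_3 = [C(15,11)·0.63^11·0.37^4 = 1365·0.00620506·0.0187416 = 0.15874] × [0.0354014] = 0.0056196
  f_4 = [C(15,11)·0.70^11·0.30^4 = 1365·0.0197733·0.0081 = 0.218623] × [0.0915601] = 0.0200172
Unnormalised posteriors:
  π_1·f_1 = 0.26 × 1.07674e-09 = 2.79952e-10
  π_2·f_2 = 0.13 × 7.84899e-06 = 1.02037e-06
  π_3·f_3 = 0.17 × 0.0056196 = 0.000955332
  π_4·f_4 = 0.44 × 0.0200172 = 0.00880755
Normaliser: 2.79952e-10 + 1.02037e-06 + 0.000955332 + 0.00880755 = 0.0097639
P(Process 4 | x₁, x₂) = 0.00880755 / 0.0097639 ≈ 0.902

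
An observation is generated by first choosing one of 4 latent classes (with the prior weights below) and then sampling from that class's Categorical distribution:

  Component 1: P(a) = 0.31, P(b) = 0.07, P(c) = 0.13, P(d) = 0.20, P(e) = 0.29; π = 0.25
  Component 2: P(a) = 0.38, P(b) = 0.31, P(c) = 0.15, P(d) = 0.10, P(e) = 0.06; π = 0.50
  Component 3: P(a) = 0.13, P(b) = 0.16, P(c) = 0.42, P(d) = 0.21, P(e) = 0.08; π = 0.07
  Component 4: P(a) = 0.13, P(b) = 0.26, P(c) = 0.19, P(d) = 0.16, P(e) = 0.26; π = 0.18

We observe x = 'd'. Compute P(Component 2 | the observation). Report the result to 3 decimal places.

0.348

Apply Bayes' rule: the posterior for each component is proportional to its prior times its likelihood at x.
Evaluate each component's likelihood at the observed value:
  p_1 = P(d | comp) = 0.20
  p_2 = P(d | comp) = 0.10
  p_3 = P(d | comp) = 0.21
  p_4 = P(d | comp) = 0.16
Multiply by the mixture weights:
  π_1·p_1 = 0.25 × 0.2 = 0.05
  π_2·p_2 = 0.50 × 0.1 = 0.05
  π_3·p_3 = 0.07 × 0.21 = 0.0147
  π_4·p_4 = 0.18 × 0.16 = 0.0288
Evidence: 0.05 + 0.05 + 0.0147 + 0.0288 = 0.1435
P(Component 2 | the observation) = 0.05 / 0.1435 ≈ 0.348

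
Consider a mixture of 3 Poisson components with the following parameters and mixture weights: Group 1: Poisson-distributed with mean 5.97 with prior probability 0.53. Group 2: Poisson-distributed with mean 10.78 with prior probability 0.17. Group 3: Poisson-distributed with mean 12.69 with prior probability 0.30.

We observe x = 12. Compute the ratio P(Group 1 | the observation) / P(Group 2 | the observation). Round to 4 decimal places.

0.3185

Since P(k|x) ∝ P(Z=k) f_k(x), the posterior odds are P(Z=i) f_i(x) / (P(Z=j) f_j(x)).
Component likelihoods at x = 12:
  f_1 = e^(−5.97)·5.97^12/12! = 0.0109299
  f_2 = e^(−10.78)·10.78^12/12! = 0.107002
  f_3 = e^(−12.69)·12.69^12/12! = 0.112203
Posterior odds = (P(Z=1)·f_1) / (P(Z=2)·f_2) = (0.53·0.0109299) / (0.17·0.107002) = 0.00579286 / 0.0181904 ≈ 0.3185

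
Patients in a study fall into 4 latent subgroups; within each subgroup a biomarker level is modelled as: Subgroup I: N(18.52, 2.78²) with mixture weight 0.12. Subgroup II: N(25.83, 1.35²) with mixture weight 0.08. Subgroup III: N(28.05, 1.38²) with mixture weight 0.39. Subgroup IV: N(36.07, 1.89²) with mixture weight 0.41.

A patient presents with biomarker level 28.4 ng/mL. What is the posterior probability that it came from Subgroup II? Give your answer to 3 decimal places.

0.034

The responsibility of component k is w_k f_k(x) divided by Σ_j w_j f_j(x).
Component likelihoods at x = 28.4 ng/mL:
  f_I = 0.000259516
  f_II = 0.0482631
  f_III = 0.279939
  f_IV = 5.60082e-05
Unnormalised posteriors:
  w_I·f_I = 0.12 × 0.000259516 = 3.11419e-05
  w_II·f_II = 0.08 × 0.0482631 = 0.00386105
  w_III·f_III = 0.39 × 0.279939 = 0.109176
  w_IV·f_IV = 0.41 × 5.60082e-05 = 2.29633e-05
Normaliser: 3.11419e-05 + 0.00386105 + 0.109176 + 2.29633e-05 = 0.113091
So the posterior for Subgroup II is 0.00386105 / 0.113091 ≈ 0.034.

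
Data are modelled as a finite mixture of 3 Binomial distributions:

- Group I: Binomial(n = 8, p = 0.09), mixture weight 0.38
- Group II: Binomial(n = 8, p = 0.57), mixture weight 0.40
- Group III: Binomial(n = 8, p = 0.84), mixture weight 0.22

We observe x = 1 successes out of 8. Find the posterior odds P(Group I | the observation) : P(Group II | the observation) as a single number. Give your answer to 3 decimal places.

Since P(k|x) ∝ π_k f_k(x), the posterior odds are π_i f_i(x) / (π_j f_j(x)).
Component likelihoods at x = 1 successes out of 8:
  p_I = C(8,1)·0.09^1·0.91^7 = 8·0.09·0.516761 = 0.372068
  p_II = C(8,1)·0.57^1·0.43^7 = 8·0.57·0.00271819 = 0.0123949
  p_III = C(8,1)·0.84^1·0.16^7 = 8·0.84·2.68435e-06 = 1.80389e-05
Odds = (0.38/0.40) × (0.372068/0.0123949) = 0.95 × 30.0178 ≈ 28.517

28.517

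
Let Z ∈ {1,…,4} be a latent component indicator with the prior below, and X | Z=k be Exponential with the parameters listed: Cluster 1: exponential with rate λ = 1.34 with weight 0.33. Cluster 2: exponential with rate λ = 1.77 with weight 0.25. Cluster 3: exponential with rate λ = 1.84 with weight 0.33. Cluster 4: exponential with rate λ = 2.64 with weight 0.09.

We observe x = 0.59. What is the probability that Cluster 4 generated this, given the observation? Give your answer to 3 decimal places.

Posterior ∝ prior × likelihood, so P(k | x) ∝ π_k f_k(x); normalise over all components.
Component likelihoods at x = 0.59:
  f_1 = 0.607787
  f_2 = 0.62293
  f_3 = 0.621366
  f_4 = 0.556092
Weight by the priors:
  π_1·f_1 = 0.33 × 0.607787 = 0.20057
  π_2·f_2 = 0.25 × 0.62293 = 0.155733
  π_3·f_3 = 0.33 × 0.621366 = 0.205051
  π_4·f_4 = 0.09 × 0.556092 = 0.0500483
Denominator: 0.20057 + 0.155733 + 0.205051 + 0.0500483 = 0.611402
Responsibility of Cluster 4: 0.0500483 / 0.611402 ≈ 0.082

0.082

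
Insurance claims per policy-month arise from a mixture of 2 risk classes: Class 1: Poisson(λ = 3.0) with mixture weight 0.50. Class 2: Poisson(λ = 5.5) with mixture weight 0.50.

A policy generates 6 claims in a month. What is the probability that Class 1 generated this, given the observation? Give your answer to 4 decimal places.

0.2429

The responsibility of component k is P(Z=k) f_k(x) divided by Σ_j P(Z=j) f_j(x).
Component likelihoods at x = 6 claims:
  L_1 = e^(−3.0)·3.0^6/6! = 0.0504094
  L_2 = e^(−5.5)·5.5^6/6! = 0.157117
Unnormalised posteriors:
  P(Z=1)·L_1 = 0.50 × 0.0504094 = 0.0252047
  P(Z=2)·L_2 = 0.50 × 0.157117 = 0.0785586
Normaliser: 0.0252047 + 0.0785586 = 0.103763
P(Class 1 | x) ≈ 0.2429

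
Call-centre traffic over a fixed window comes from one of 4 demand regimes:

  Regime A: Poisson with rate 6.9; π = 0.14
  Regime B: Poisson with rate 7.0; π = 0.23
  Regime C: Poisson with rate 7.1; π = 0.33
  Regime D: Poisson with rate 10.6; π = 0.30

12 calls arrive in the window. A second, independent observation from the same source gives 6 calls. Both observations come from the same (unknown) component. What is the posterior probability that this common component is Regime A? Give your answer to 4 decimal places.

P(component k | x) = P(Z=k)·f_k(x) / marginal(x), where marginal(x) = Σ_j P(Z=j)·f_j(x).
Since both observations come from the same component, the likelihood for component k is f_k(x₁)·f_k(x₂).
  p_A = [e^(−6.9)·6.9^12/12! = 0.0245031] × [0.151053] = 0.00370127
  p_B = [e^(−7.0)·7.0^12/12! = 0.0263498] × [0.149003] = 0.0039262
  p_C = [e^(−7.1)·7.1^12/12! = 0.0282665] × [0.1468] = 0.00414953
  p_D = [e^(−10.6)·10.6^12/12! = 0.104668] × [0.0490887] = 0.00513799
Multiply by the mixture weights:
  P(Z=A)·p_A = 0.14 × 0.00370127 = 0.000518177
  P(Z=B)·p_B = 0.23 × 0.0039262 = 0.000903026
  P(Z=C)·p_C = 0.33 × 0.00414953 = 0.00136935
  P(Z=D)·p_D = 0.30 × 0.00513799 = 0.0015414
Normaliser: 0.000518177 + 0.000903026 + 0.00136935 + 0.0015414 = 0.00433195
P(Regime A | x) ≈ 0.1196

0.1196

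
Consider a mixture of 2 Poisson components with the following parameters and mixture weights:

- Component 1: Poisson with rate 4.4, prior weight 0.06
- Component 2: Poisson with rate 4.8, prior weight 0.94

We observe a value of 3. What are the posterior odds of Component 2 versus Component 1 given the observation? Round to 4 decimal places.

Since P(k|x) ∝ π_k f_k(x), the posterior odds are π_i f_i(x) / (π_j f_j(x)).
Evaluate each component's likelihood at the observed value:
  p_1 = 0.174305
  p_2 = 0.151691
Posterior odds = (π_2·p_2) / (π_1·p_1) = (0.94·0.151691) / (0.06·0.174305) = 0.142589 / 0.0104583 ≈ 13.6340

13.6340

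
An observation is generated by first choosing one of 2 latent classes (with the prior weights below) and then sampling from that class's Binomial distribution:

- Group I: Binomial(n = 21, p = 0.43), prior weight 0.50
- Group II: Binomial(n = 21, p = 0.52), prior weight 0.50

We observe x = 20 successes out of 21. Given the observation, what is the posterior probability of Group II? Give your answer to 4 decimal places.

0.9741

Posterior ∝ prior × likelihood, so P(k | x) ∝ P(Z=k) f_k(x); normalise over all components.
Evaluate each component's likelihood at the observed value:
  f_I = 5.59066e-07
  f_II = 2.10633e-05
Weight by the priors:
  P(Z=I)·f_I = 0.50 × 5.59066e-07 = 2.79533e-07
  P(Z=II)·f_II = 0.50 × 2.10633e-05 = 1.05317e-05
Denominator: 2.79533e-07 + 1.05317e-05 = 1.08112e-05
P(Group II | 20 successes out of 21) ≈ 0.9741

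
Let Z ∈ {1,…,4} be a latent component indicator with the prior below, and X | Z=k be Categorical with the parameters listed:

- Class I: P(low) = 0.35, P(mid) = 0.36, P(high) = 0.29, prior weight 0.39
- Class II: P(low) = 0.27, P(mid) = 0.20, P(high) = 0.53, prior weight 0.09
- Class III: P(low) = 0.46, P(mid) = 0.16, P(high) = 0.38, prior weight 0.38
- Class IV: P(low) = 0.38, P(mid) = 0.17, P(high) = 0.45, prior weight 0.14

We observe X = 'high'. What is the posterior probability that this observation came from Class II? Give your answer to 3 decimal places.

By Bayes' theorem, P(k | x) = π_k f_k(x) / Σ_j π_j f_j(x).
Component likelihoods at x = 'high':
  f_I = 0.29
  f_II = 0.53
  f_III = 0.38
  f_IV = 0.45
Prior × likelihood for each component:
  π_I·f_I = 0.39 × 0.29 = 0.1131
  π_II·f_II = 0.09 × 0.53 = 0.0477
  π_III·f_III = 0.38 × 0.38 = 0.1444
  π_IV·f_IV = 0.14 × 0.45 = 0.063
Denominator: 0.1131 + 0.0477 + 0.1444 + 0.063 = 0.3682
Responsibility of Class II: 0.0477 / 0.3682 ≈ 0.130

0.130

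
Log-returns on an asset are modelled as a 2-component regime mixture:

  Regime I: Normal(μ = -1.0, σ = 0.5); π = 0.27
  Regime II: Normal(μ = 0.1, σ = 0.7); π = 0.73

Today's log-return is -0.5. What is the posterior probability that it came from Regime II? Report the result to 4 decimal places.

P(component k | x) = π_k·f_k(x) / marginal(x), where marginal(x) = Σ_j π_j·f_j(x).
Component likelihoods at x = -0.5:
  p_I = (1/(0.5·√(2π)))·exp(−(-0.5−-1.0)²/(2·0.5²)) = 0.797885·exp(-0.50000) = 0.483941
  p_II = (1/(0.7·√(2π)))·exp(−(-0.5−0.1)²/(2·0.7²)) = 0.569918·exp(-0.36735) = 0.394707
Multiply by the mixture weights:
  π_I·p_I = 0.27 × 0.483941 = 0.130664
  π_II·p_II = 0.73 × 0.394707 = 0.288136
Denominator: 0.130664 + 0.288136 = 0.418801
P(Regime II | -0.5) ≈ 0.6880

0.6880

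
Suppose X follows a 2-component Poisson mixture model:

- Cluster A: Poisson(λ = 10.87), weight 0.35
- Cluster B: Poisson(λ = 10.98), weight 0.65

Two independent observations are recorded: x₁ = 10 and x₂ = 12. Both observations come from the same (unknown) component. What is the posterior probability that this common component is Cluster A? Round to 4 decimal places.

0.3497

Posterior ∝ prior × likelihood, so P(k | x) ∝ P(Z=k) f_k(x); normalise over all components.
Since both observations come from the same component, the likelihood for component k is f_k(x₁)·f_k(x₂).
  L_A = [e^(−10.87)·10.87^10/10! = 0.120712] × [0.108053] = 0.0130433
  L_B = [e^(−10.98)·10.98^10/10! = 0.119593] × [0.109229] = 0.0130631
Weight by the priors:
  P(Z=A)·L_A = 0.35 × 0.0130433 = 0.00456516
  P(Z=B)·L_B = 0.65 × 0.0130631 = 0.00849098
Normaliser: 0.00456516 + 0.00849098 = 0.0130561
Responsibility of Cluster A: 0.00456516 / 0.0130561 ≈ 0.3497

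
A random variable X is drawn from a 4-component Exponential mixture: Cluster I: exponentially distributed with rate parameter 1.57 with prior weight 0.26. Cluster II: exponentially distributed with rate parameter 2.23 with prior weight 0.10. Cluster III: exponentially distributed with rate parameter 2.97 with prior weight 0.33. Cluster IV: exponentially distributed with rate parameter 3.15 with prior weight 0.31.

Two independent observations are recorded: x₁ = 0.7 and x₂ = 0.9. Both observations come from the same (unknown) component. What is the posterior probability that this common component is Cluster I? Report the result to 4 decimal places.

0.4680

By Bayes' theorem, P(k | x) = P(Z=k) f_k(x) / Σ_j P(Z=j) f_j(x).
Since both observations come from the same component, the likelihood for component k is f_k(x₁)·f_k(x₂).
  p_I = [1.57·e^(−1.57·0.7) = 1.57·e^(−1.0990) = 0.52313] × [0.382157] = 0.199918
  p_II = [2.23·e^(−2.23·0.7) = 2.23·e^(−1.5610) = 0.468135] × [0.299692] = 0.140297
  p_III = [2.97·e^(−2.97·0.7) = 2.97·e^(−2.0790) = 0.371414] × [0.205063] = 0.0761633
  p_IV = [3.15·e^(−3.15·0.7) = 3.15·e^(−2.2050) = 0.347289] × [0.184963] = 0.0642358
Weight by the priors:
  P(Z=I)·p_I = 0.26 × 0.199918 = 0.0519786
  P(Z=II)·p_II = 0.10 × 0.140297 = 0.0140297
  P(Z=III)·p_III = 0.33 × 0.0761633 = 0.0251339
  P(Z=IV)·p_IV = 0.31 × 0.0642358 = 0.0199131
Denominator: 0.0519786 + 0.0140297 + 0.0251339 + 0.0199131 = 0.111055
P(Cluster I | x₁, x₂) = 0.0519786 / 0.111055 ≈ 0.4680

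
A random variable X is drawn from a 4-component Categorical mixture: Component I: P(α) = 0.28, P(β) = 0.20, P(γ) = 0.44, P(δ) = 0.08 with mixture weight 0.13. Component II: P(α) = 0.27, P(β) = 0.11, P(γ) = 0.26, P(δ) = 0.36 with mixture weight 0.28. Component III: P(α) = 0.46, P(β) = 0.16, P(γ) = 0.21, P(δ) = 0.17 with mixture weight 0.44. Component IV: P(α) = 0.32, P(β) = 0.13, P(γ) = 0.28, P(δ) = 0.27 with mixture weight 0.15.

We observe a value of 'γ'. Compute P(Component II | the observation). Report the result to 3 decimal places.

P(component k | x) = P(Z=k)·f_k(x) / marginal(x), where marginal(x) = Σ_j P(Z=j)·f_j(x).
Evaluate each component's likelihood at the observed value:
  L_I = 0.44
  L_II = 0.26
  L_III = 0.21
  L_IV = 0.28
Unnormalised posteriors:
  P(Z=I)·L_I = 0.13 × 0.44 = 0.0572
  P(Z=II)·L_II = 0.28 × 0.26 = 0.0728
  P(Z=III)·L_III = 0.44 × 0.21 = 0.0924
  P(Z=IV)·L_IV = 0.15 × 0.28 = 0.042
Denominator: 0.0572 + 0.0728 + 0.0924 + 0.042 = 0.2644
So the posterior for Component II is 0.0728 / 0.2644 ≈ 0.275.

0.275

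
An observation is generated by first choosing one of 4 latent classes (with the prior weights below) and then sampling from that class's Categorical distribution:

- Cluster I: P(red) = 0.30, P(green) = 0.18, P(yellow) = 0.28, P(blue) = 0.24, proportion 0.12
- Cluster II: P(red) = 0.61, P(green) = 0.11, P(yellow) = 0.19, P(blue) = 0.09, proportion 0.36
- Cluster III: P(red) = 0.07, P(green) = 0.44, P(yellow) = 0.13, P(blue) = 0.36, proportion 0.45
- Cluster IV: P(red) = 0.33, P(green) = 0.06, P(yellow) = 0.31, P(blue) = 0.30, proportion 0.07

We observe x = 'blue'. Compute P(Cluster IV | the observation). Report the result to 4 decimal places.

By Bayes' theorem, P(k | x) = π_k f_k(x) / Σ_j π_j f_j(x).
Evaluate each component's likelihood at the observed value:
  p_I = P(blue | comp) = 0.24
  p_II = P(blue | comp) = 0.09
  p_III = P(blue | comp) = 0.36
  p_IV = P(blue | comp) = 0.30
Multiply by the mixture weights:
  π_I·p_I = 0.12 × 0.24 = 0.0288
  π_II·p_II = 0.36 × 0.09 = 0.0324
  π_III·p_III = 0.45 × 0.36 = 0.162
  π_IV·p_IV = 0.07 × 0.3 = 0.021
Normaliser: 0.0288 + 0.0324 + 0.162 + 0.021 = 0.2442
So the posterior for Cluster IV is 0.021 / 0.2442 ≈ 0.0860.

0.0860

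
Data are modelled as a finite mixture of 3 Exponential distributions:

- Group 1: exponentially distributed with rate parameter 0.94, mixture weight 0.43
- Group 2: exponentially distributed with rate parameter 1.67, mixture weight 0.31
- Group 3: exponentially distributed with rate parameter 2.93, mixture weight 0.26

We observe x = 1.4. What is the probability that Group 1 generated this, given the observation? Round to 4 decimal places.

0.6341

Posterior ∝ prior × likelihood, so P(k | x) ∝ π_k f_k(x); normalise over all components.
Evaluate each component's likelihood at the observed value:
  p_1 = 0.94·e^(−0.94·1.4) = 0.94·e^(−1.3160) = 0.252114
  p_2 = 1.67·e^(−1.67·1.4) = 1.67·e^(−2.3380) = 0.161189
  p_3 = 2.93·e^(−2.93·1.4) = 2.93·e^(−4.1020) = 0.0484609
Unnormalised posteriors:
  π_1·p_1 = 0.43 × 0.252114 = 0.108409
  π_2·p_2 = 0.31 × 0.161189 = 0.0499687
  π_3·p_3 = 0.26 × 0.0484609 = 0.0125998
Marginal: 0.108409 + 0.0499687 + 0.0125998 = 0.170977
P(Group 1 | x) ≈ 0.6341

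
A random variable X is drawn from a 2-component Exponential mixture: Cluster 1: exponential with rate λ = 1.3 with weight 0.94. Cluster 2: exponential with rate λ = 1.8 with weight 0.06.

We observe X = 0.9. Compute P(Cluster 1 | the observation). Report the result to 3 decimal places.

P(component k | x) = π_k·f_k(x) / marginal(x), where marginal(x) = Σ_j π_j·f_j(x).
Evaluate each component's likelihood at the observed value:
  f_1 = 0.403477
  f_2 = 0.356218
Weight by the priors:
  π_1·f_1 = 0.94 × 0.403477 = 0.379268
  π_2·f_2 = 0.06 × 0.356218 = 0.0213731
Evidence: 0.379268 + 0.0213731 = 0.400641
So the posterior for Cluster 1 is 0.379268 / 0.400641 ≈ 0.947.

0.947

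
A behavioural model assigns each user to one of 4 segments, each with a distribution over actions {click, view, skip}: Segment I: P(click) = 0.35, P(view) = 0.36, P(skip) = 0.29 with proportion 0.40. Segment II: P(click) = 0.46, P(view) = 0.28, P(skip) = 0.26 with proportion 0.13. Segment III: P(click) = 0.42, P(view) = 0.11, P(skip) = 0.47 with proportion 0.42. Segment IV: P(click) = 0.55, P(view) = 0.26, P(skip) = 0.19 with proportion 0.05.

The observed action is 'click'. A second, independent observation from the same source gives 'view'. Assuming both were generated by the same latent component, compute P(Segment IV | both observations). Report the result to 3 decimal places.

The responsibility of component k is π_k f_k(x) divided by Σ_j π_j f_j(x).
Since both observations come from the same component, the likelihood for component k is f_k(x₁)·f_k(x₂).
  L_I = [P(click | comp) = 0.35] × [0.36] = 0.126
  L_II = [P(click | comp) = 0.46] × [0.28] = 0.1288
  L_III = [P(click | comp) = 0.42] × [0.11] = 0.0462
  L_IV = [P(click | comp) = 0.55] × [0.26] = 0.143
Weight by the priors:
  π_I·L_I = 0.40 × 0.126 = 0.0504
  π_II·L_II = 0.13 × 0.1288 = 0.016744
  π_III·L_III = 0.42 × 0.0462 = 0.019404
  π_IV·L_IV = 0.05 × 0.143 = 0.00715
Denominator: 0.0504 + 0.016744 + 0.019404 + 0.00715 = 0.093698
P(Segment IV | x₁,x₂) = 0.00715 / 0.093698 ≈ 0.076

0.076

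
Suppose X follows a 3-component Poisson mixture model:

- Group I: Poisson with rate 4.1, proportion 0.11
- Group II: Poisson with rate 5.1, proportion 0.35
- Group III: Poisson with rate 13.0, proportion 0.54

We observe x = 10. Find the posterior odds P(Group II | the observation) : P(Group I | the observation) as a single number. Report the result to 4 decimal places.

Posterior odds = (π_i f_i(x)) / (π_j f_j(x)); the normalising sum cancels.
Poisson probabilities:
  L_I = e^(−4.1)·4.1^10/10! = 0.00613011
  L_II = e^(−5.1)·5.1^10/10! = 0.0200003
  L_III = e^(−13.0)·13.0^10/10! = 0.0858702
Posterior odds = (π_II·L_II) / (π_I·L_I) = (0.35·0.0200003) / (0.11·0.00613011) = 0.00700011 / 0.000674312 ≈ 10.3811

10.3811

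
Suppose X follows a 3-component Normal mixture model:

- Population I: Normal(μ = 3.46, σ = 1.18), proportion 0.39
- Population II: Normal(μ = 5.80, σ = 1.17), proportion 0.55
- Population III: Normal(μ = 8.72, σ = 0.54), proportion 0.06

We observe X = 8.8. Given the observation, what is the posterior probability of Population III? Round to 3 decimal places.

0.862

The responsibility of component k is P(Z=k) f_k(x) divided by Σ_j P(Z=j) f_j(x).
Component likelihoods at x = 8.8:
  p_I = 1.20773e-05
  p_II = 0.0127369
  p_III = 0.730719
Prior × likelihood for each component:
  P(Z=I)·p_I = 0.39 × 1.20773e-05 = 4.71015e-06
  P(Z=II)·p_II = 0.55 × 0.0127369 = 0.00700529
  P(Z=III)·p_III = 0.06 × 0.730719 = 0.0438431
Denominator: 4.71015e-06 + 0.00700529 + 0.0438431 = 0.0508531
P(Population III | the observation) = 0.0438431 / 0.0508531 ≈ 0.862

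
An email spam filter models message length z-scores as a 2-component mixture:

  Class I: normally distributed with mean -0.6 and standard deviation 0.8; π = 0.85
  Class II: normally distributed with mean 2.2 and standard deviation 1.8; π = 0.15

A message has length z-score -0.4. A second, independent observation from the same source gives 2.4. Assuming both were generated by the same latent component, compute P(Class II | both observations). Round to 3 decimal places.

Apply Bayes' rule: the posterior for each component is proportional to its prior times its likelihood at x.
Since both observations come from the same component, the likelihood for component k is f_k(x₁)·f_k(x₂).
  L_I = [(1/(0.8·√(2π)))·exp(−(-0.4−-0.6)²/(2·0.8²)) = 0.498678·exp(-0.03125) = 0.483335] × [0.000440745] = 0.000213027
  L_II = [(1/(1.8·√(2π)))·exp(−(-0.4−2.2)²/(2·1.8²)) = 0.221635·exp(-1.04321) = 0.0780867] × [0.220271] = 0.0172002
Multiply by the mixture weights:
  π_I·L_I = 0.85 × 0.000213027 = 0.000181073
  π_II·L_II = 0.15 × 0.0172002 = 0.00258003
Sum: 0.000181073 + 0.00258003 = 0.00276111
P(Class II | data) = 0.00258003 / 0.00276111 ≈ 0.934

0.934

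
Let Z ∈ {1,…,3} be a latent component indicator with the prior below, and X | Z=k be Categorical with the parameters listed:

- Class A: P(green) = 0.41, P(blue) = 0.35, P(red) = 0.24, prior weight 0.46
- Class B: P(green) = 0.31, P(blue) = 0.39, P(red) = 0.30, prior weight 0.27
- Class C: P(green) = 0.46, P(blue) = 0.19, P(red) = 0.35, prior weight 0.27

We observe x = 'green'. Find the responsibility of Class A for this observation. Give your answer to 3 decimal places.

0.476

Posterior ∝ prior × likelihood, so P(k | x) ∝ π_k f_k(x); normalise over all components.
Categorical probabilities:
  f_A = P(green | comp) = 0.41
  f_B = P(green | comp) = 0.31
  f_C = P(green | comp) = 0.46
Unnormalised posteriors:
  π_A·f_A = 0.46 × 0.41 = 0.1886
  π_B·f_B = 0.27 × 0.31 = 0.0837
  π_C·f_C = 0.27 × 0.46 = 0.1242
Sum: 0.1886 + 0.0837 + 0.1242 = 0.3965
So the posterior for Class A is 0.1886 / 0.3965 ≈ 0.476.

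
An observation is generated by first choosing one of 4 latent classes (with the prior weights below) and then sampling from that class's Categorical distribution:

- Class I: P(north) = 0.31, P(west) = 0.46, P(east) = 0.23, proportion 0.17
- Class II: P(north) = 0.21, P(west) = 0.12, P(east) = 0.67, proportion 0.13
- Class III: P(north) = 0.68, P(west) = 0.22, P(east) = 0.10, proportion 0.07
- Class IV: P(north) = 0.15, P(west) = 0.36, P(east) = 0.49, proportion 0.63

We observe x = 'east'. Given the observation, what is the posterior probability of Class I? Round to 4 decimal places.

Apply Bayes' rule: the posterior for each component is proportional to its prior times its likelihood at x.
Evaluate each component's likelihood at the observed value:
  L_I = 0.23
  L_II = 0.67
  L_III = 0.1
  L_IV = 0.49
Unnormalised posteriors:
  π_I·L_I = 0.17 × 0.23 = 0.0391
  π_II·L_II = 0.13 × 0.67 = 0.0871
  π_III·L_III = 0.07 × 0.1 = 0.007
  π_IV·L_IV = 0.63 × 0.49 = 0.3087
Denominator: 0.0391 + 0.0871 + 0.007 + 0.3087 = 0.4419
P(Class I | x) ≈ 0.0885

0.0885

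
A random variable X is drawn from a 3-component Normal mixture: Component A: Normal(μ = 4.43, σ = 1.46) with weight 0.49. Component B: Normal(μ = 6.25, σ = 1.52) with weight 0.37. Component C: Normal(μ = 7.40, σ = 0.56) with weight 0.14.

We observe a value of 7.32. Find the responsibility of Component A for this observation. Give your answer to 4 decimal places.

By Bayes' theorem, P(k | x) = π_k f_k(x) / Σ_j π_j f_j(x).
Component likelihoods at x = 7.32:
  f_A = 0.0385234
  f_B = 0.204862
  f_C = 0.705165
Prior × likelihood for each component:
  π_A·f_A = 0.49 × 0.0385234 = 0.0188765
  π_B·f_B = 0.37 × 0.204862 = 0.0757989
  π_C·f_C = 0.14 × 0.705165 = 0.098723
Denominator: 0.0188765 + 0.0757989 + 0.098723 = 0.193398
P(Component A | the observation) ≈ 0.0976

0.0976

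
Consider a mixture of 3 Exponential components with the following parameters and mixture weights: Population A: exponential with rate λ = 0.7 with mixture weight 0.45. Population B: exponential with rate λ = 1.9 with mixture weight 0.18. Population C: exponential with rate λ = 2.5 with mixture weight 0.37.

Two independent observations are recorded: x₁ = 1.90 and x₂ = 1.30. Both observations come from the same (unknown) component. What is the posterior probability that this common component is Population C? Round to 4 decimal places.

0.0301

Apply Bayes' rule: the posterior for each component is proportional to its prior times its likelihood at x.
Since both observations come from the same component, the likelihood for component k is f_k(x₁)·f_k(x₂).
  f_A = [0.185134] × [0.281767] = 0.0521647
  f_B = [0.0513985] × [0.160711] = 0.00826032
  f_C = [0.0216292] × [0.0969355] = 0.00209664
Unnormalised posteriors:
  P(Z=A)·f_A = 0.45 × 0.0521647 = 0.0234741
  P(Z=B)·f_B = 0.18 × 0.00826032 = 0.00148686
  P(Z=C)·f_C = 0.37 × 0.00209664 = 0.000775757
Denominator: 0.0234741 + 0.00148686 + 0.000775757 = 0.0257367
P(Population C | x) ≈ 0.0301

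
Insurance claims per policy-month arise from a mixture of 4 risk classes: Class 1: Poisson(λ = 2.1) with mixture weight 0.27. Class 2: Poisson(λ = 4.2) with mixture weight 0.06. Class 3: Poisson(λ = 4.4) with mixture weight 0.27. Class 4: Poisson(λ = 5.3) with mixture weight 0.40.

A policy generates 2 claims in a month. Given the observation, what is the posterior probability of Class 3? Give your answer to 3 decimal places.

The responsibility of component k is P(Z=k) f_k(x) divided by Σ_j P(Z=j) f_j(x).
Evaluate each component's likelihood at the observed value:
  L_1 = e^(−2.1)·2.1^2/2! = 0.270016
  L_2 = e^(−4.2)·4.2^2/2! = 0.132261
  L_3 = e^(−4.4)·4.4^2/2! = 0.118845
  L_4 = e^(−5.3)·5.3^2/2! = 0.0701069
Unnormalised posteriors:
  P(Z=1)·L_1 = 0.27 × 0.270016 = 0.0729044
  P(Z=2)·L_2 = 0.06 × 0.132261 = 0.00793566
  P(Z=3)·L_3 = 0.27 × 0.118845 = 0.0320881
  P(Z=4)·L_4 = 0.40 × 0.0701069 = 0.0280428
Sum: 0.0729044 + 0.00793566 + 0.0320881 + 0.0280428 = 0.140971
So the posterior for Class 3 is 0.0320881 / 0.140971 ≈ 0.228.

0.228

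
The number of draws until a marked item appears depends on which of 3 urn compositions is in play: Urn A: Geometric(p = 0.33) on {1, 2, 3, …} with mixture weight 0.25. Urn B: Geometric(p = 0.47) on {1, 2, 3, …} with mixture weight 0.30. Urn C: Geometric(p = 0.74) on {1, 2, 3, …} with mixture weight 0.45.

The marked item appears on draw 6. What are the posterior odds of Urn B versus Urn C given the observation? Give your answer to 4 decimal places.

Posterior odds = (π_i f_i(x)) / (π_j f_j(x)); the normalising sum cancels.
Evaluate each component's likelihood at the observed value:
  L_A = 0.33·(1−0.33)^5 = 0.33·0.135013 = 0.0445541
  L_B = 0.47·(1−0.47)^5 = 0.47·0.0418195 = 0.0196552
  L_C = 0.74·(1−0.74)^5 = 0.74·0.00118814 = 0.000879222
0.00589656 / 0.00039565 ≈ 14.9035

14.9035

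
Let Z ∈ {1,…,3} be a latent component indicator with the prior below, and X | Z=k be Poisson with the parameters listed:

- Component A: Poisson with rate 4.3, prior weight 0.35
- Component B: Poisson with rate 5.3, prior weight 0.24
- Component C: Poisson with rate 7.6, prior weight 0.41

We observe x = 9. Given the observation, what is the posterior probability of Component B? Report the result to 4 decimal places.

P(component k | x) = π_k·f_k(x) / marginal(x), where marginal(x) = Σ_j π_j·f_j(x).
Evaluate each component's likelihood at the observed value:
  f_A = 0.0187926
  f_B = 0.0453899
  f_C = 0.11666
Prior × likelihood for each component:
  π_A·f_A = 0.35 × 0.0187926 = 0.00657741
  π_B·f_B = 0.24 × 0.0453899 = 0.0108936
  π_C·f_C = 0.41 × 0.11666 = 0.0478305
Sum: 0.00657741 + 0.0108936 + 0.0478305 = 0.0653015
P(Component B | the observation) = 0.0108936 / 0.0653015 ≈ 0.1668

0.1668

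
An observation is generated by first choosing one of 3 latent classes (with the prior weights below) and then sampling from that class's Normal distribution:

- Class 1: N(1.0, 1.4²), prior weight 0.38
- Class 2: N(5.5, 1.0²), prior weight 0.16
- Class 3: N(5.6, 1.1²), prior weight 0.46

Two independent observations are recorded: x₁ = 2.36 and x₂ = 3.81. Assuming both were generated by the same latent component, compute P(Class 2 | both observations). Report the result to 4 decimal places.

P(component k | x) = P(Z=k)·f_k(x) / marginal(x), where marginal(x) = Σ_j P(Z=j)·f_j(x).
Since both observations come from the same component, the likelihood for component k is f_k(x₁)·f_k(x₂).
  f_1 = [(1/(1.4·√(2π)))·exp(−(2.36−1.0)²/(2·1.4²)) = 0.284959·exp(-0.47184) = 0.177773] × [0.038017] = 0.0067584
  f_2 = [(1/(1.0·√(2π)))·exp(−(2.36−5.5)²/(2·1.0²)) = 0.398942·exp(-4.92980) = 0.00288353] × [0.0956568] = 0.00027583
  f_3 = [(1/(1.1·√(2π)))·exp(−(2.36−5.6)²/(2·1.1²)) = 0.362675·exp(-4.33785) = 0.00473819] × [0.0964957] = 0.000457215
Multiply by the mixture weights:
  P(Z=1)·f_1 = 0.38 × 0.0067584 = 0.00256819
  P(Z=2)·f_2 = 0.16 × 0.00027583 = 4.41327e-05
  P(Z=3)·f_3 = 0.46 × 0.000457215 = 0.000210319
Evidence: 0.00256819 + 4.41327e-05 + 0.000210319 = 0.00282264
So the posterior for Class 2 is 4.41327e-05 / 0.00282264 ≈ 0.0156.

0.0156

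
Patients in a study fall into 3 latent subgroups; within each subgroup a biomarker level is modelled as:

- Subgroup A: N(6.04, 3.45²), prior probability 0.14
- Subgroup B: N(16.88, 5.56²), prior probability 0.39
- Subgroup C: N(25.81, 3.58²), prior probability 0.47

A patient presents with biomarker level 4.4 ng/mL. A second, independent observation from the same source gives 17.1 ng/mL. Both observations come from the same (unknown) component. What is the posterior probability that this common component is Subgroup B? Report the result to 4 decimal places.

P(component k | x) = π_k·f_k(x) / marginal(x), where marginal(x) = Σ_j π_j·f_j(x).
Since both observations come from the same component, the likelihood for component k is f_k(x₁)·f_k(x₂).
  L_A = [(1/(3.45·√(2π)))·exp(−(4.4−6.04)²/(2·3.45²)) = 0.115635·exp(-0.11298) = 0.103281] × [0.000678328] = 7.00587e-05
  L_B = [(1/(5.56·√(2π)))·exp(−(4.4−16.88)²/(2·5.56²)) = 0.071752·exp(-2.51912) = 0.00577821] × [0.0716961] = 0.000414275
  L_C = [(1/(3.58·√(2π)))·exp(−(4.4−25.81)²/(2·3.58²)) = 0.111436·exp(-17.88287) = 1.90807e-09] × [0.00577654] = 1.1022e-11
Prior × likelihood for each component:
  π_A·L_A = 0.14 × 7.00587e-05 = 9.80821e-06
  π_B·L_B = 0.39 × 0.000414275 = 0.000161567
  π_C·L_C = 0.47 × 1.1022e-11 = 5.18036e-12
Denominator: 9.80821e-06 + 0.000161567 + 5.18036e-12 = 0.000171375
P(Subgroup B | data) ≈ 0.9428

0.9428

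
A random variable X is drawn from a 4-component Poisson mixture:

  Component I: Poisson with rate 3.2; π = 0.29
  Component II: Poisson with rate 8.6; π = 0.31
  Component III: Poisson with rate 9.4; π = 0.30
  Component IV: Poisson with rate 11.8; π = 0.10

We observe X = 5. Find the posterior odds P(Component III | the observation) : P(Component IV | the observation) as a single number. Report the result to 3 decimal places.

10.609

Since P(k|x) ∝ π_k f_k(x), the posterior odds are π_i f_i(x) / (π_j f_j(x)).
Evaluate each component's likelihood at the observed value:
  p_I = e^(−3.2)·3.2^5/5! = 0.113979
  p_II = e^(−8.6)·8.6^5/5! = 0.0721736
  p_III = e^(−9.4)·9.4^5/5! = 0.0505929
  p_IV = e^(−11.8)·11.8^5/5! = 0.0143072
Posterior odds = (π_III·p_III) / (π_IV·p_IV) = (0.30·0.0505929) / (0.10·0.0143072) = 0.0151779 / 0.00143072 ≈ 10.609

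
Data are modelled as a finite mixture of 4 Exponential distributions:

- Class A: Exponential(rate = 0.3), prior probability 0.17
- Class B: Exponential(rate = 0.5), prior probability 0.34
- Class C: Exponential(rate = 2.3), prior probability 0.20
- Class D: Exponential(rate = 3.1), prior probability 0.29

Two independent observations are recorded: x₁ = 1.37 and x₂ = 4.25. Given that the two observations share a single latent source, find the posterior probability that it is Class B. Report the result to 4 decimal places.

P(component k | x) = w_k·f_k(x) / marginal(x), where marginal(x) = Σ_j w_j·f_j(x).
Since both observations come from the same component, the likelihood for component k is f_k(x₁)·f_k(x₂).
  L_A = [0.3·e^(−0.3·1.37) = 0.3·e^(−0.4110) = 0.198896] × [0.0838293] = 0.0166733
  L_B = [0.5·e^(−0.5·1.37) = 0.5·e^(−0.6850) = 0.252045] × [0.0597165] = 0.0150512
  L_C = [2.3·e^(−2.3·1.37) = 2.3·e^(−3.1510) = 0.0984614] × [0.000130767] = 1.28755e-05
  L_D = [3.1·e^(−3.1·1.37) = 3.1·e^(−4.2470) = 0.044352] × [5.88209e-06] = 2.60882e-07
Weight by the priors:
  w_A·L_A = 0.17 × 0.0166733 = 0.00283446
  w_B·L_B = 0.34 × 0.0150512 = 0.00511742
  w_C·L_C = 0.20 × 1.28755e-05 = 2.57511e-06
  w_D·L_D = 0.29 × 2.60882e-07 = 7.56559e-08
Normaliser: 0.00283446 + 0.00511742 + 2.57511e-06 + 7.56559e-08 = 0.00795454
P(Class B | x₁, x₂) ≈ 0.6433

0.6433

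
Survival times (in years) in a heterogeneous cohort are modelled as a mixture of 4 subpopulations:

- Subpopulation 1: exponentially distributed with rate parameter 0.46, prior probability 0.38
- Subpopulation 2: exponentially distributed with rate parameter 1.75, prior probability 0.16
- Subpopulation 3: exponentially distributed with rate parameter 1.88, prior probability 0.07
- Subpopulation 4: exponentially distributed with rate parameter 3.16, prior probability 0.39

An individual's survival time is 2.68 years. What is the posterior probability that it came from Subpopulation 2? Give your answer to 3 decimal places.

0.047

By Bayes' theorem, P(k | x) = π_k f_k(x) / Σ_j π_j f_j(x).
Component likelihoods at x = 2.68 years:
  p_1 = 0.46·e^(−0.46·2.68) = 0.46·e^(−1.2328) = 0.134079
  p_2 = 1.75·e^(−1.75·2.68) = 1.75·e^(−4.6900) = 0.0160767
  p_3 = 1.88·e^(−1.88·2.68) = 1.88·e^(−5.0384) = 0.0121901
  p_4 = 3.16·e^(−3.16·2.68) = 3.16·e^(−8.4688) = 0.000663337
Weight by the priors:
  π_1·p_1 = 0.38 × 0.134079 = 0.0509499
  π_2·p_2 = 0.16 × 0.0160767 = 0.00257227
  π_3·p_3 = 0.07 × 0.0121901 = 0.000853309
  π_4·p_4 = 0.39 × 0.000663337 = 0.000258701
Normaliser: 0.0509499 + 0.00257227 + 0.000853309 + 0.000258701 = 0.0546342
P(Subpopulation 2 | data) = 0.00257227 / 0.0546342 ≈ 0.047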